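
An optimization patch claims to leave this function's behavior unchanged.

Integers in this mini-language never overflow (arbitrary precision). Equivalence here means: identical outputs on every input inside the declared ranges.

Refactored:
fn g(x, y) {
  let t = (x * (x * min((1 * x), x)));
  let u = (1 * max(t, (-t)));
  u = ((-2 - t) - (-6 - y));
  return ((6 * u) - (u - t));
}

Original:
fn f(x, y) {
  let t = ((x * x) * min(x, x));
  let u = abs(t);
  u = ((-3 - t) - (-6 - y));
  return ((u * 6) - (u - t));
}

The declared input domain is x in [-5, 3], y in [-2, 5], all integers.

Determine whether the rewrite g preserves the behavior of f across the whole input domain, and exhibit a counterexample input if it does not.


At x=-5, y=-2: f gives 505, g gives 510.
verdict: not equivalent; witness: x=-5, y=-2


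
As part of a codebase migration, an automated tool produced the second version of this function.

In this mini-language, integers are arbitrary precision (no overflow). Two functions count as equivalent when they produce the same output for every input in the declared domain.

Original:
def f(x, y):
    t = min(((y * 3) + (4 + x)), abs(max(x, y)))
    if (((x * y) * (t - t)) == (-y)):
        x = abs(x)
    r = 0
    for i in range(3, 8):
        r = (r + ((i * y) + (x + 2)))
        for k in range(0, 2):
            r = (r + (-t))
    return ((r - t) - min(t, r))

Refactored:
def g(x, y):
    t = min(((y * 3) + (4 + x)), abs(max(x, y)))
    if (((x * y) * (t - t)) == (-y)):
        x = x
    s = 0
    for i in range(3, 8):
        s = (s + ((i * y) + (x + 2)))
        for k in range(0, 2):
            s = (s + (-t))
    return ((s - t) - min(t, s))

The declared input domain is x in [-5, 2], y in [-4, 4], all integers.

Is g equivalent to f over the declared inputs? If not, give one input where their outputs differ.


At x=-5, y=0: f gives 47, g gives 1.
verdict: not equivalent; witness: x=-5, y=0


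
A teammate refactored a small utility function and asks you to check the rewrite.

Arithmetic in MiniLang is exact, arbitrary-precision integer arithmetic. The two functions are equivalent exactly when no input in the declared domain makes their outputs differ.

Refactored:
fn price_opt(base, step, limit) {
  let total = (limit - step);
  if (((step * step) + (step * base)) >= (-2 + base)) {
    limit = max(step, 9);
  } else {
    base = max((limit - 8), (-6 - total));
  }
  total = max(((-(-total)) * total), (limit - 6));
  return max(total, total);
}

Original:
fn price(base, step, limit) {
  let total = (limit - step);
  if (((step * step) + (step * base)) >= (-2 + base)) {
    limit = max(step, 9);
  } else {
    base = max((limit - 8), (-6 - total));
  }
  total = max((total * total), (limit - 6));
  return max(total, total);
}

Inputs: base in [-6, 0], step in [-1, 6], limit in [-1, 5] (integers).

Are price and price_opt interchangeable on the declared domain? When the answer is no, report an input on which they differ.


Equivalent — the differences include same computation, different form, yet no declared input distinguishes the two.
Tracing base=-1, step=-1, limit=0: price: total := 1 | (((step * step) + (step * base)) >= (-2 + base)): true | limit := 9 | total := 3 | result 3 | price_opt: total := 1 | (((step * step) + (step * base)) >= (-2 + base)): true | limit := 9 | total := 3 | result 3 — matching result 3.
An exhaustive pass over the 392 declared inputs shows identical outputs.
verdict: equivalent


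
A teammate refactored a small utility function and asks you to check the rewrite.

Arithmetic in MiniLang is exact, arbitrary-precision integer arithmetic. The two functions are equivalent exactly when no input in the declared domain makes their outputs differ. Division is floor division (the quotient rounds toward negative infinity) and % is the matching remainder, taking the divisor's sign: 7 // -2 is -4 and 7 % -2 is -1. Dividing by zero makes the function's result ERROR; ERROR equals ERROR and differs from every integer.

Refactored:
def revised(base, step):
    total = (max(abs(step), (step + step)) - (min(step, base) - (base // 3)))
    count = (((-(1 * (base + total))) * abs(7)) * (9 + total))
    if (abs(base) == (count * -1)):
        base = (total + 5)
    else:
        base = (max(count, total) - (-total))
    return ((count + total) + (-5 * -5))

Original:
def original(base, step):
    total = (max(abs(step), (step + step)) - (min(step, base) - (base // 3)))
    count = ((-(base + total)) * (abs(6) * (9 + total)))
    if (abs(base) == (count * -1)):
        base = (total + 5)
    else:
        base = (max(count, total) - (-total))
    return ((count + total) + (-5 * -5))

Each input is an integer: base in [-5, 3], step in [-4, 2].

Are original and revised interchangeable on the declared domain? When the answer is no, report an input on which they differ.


Input base=-5, step=-4: -160 from original versus -192 from revised.
verdict: not equivalent; witness: base=-5, step=-4


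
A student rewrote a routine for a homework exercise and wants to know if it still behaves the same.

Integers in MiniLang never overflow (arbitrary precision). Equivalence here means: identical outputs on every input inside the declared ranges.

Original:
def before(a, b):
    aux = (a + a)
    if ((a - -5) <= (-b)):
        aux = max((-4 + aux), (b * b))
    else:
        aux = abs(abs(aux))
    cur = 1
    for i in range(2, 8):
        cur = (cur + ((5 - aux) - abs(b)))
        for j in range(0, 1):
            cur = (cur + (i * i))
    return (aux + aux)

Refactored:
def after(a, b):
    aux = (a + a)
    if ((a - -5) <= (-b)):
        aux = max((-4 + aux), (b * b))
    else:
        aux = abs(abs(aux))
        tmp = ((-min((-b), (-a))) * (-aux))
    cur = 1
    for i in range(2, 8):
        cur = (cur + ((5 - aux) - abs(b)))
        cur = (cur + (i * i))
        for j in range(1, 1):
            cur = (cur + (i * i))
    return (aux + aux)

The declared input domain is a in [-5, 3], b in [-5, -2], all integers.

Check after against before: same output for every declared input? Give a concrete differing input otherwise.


Reading the diff, among the changes: statement counts differ, plus local variable names differ, plus loop structure differs, plus min/max/abs usage differs, plus arithmetic usage differs.
Spot check at a=2, b=-3 — before: aux := 4 | ((a - -5) <= (-b)): false | aux := 4 | cur := 1 | iter i=2: | cur := -1 | iter j=0: | cur := 3 | iter i=3: | cur := 1 | iter j=0: | cur := 10 | iter i=4: | cur := 8 | iter j=0: | cur := 24 | iter i=5: | cur := 22 | iter j=0: | cur := 47 | iter i=6: | cur := 45 | iter j=0: | cur := 81 | iter i=7: | cur := 79 | iter j=0: | cur := 128 | result 8. after: aux := 4 | ((a - -5) <= (-b)): false | aux := 4 | tmp := -8 | cur := 1 | iter i=2: | cur := -1 | cur := 3 | loop over j: empty range | iter i=3: | cur := 1 | cur := 10 | loop over j: empty range | iter i=4: | cur := 8 | cur := 24 | loop over j: empty range | iter i=5: | cur := 22 | cur := 47 | loop over j: empty range | iter i=6: | cur := 45 | cur := 81 | loop over j: empty range | iter i=7: | cur := 79 | cur := 128 | loop over j: empty range | result 8. Both give 8.
Across all 36 domain points the two functions coincide.
verdict: equivalent


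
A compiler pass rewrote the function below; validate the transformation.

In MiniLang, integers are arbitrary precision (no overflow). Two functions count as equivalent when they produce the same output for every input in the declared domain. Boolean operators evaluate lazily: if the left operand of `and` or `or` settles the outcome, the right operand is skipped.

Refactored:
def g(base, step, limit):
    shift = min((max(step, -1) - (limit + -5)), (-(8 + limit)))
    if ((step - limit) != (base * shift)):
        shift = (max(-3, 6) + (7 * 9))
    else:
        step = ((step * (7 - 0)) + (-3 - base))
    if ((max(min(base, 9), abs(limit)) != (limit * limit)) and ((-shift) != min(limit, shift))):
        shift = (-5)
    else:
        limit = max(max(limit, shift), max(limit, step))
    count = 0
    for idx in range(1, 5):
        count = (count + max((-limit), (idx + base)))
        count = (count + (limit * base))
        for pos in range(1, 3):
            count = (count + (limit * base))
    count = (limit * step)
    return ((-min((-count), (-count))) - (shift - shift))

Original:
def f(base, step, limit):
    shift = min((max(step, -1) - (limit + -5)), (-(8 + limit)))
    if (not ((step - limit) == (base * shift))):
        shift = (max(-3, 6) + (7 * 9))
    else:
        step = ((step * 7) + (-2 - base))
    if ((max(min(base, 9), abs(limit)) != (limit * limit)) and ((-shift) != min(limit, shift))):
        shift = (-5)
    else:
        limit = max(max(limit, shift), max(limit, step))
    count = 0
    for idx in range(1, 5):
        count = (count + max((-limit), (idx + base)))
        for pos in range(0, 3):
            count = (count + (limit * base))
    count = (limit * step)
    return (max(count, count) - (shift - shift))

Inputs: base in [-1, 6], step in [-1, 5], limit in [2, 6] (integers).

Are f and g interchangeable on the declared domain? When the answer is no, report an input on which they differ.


base=0, step=2, limit=2 yields 24 from f but 22 from g.
verdict: not equivalent; witness: base=0, step=2, limit=2


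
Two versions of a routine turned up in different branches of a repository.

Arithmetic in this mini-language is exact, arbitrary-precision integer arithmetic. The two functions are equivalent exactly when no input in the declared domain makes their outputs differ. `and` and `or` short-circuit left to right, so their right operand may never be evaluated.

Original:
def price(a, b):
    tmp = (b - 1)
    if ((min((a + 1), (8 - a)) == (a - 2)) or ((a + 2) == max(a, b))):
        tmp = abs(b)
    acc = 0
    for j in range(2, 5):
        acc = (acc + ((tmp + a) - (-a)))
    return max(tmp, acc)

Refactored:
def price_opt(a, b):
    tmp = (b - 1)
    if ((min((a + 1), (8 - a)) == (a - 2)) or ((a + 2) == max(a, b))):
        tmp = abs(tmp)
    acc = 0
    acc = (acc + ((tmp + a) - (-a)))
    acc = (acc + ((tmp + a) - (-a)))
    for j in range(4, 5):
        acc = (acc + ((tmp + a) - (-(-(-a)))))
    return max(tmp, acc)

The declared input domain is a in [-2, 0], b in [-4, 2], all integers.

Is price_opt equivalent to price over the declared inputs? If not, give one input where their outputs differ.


Input a=-2, b=0: 0 from price versus 1 from price_opt.
verdict: not equivalent; witness: a=-2, b=0


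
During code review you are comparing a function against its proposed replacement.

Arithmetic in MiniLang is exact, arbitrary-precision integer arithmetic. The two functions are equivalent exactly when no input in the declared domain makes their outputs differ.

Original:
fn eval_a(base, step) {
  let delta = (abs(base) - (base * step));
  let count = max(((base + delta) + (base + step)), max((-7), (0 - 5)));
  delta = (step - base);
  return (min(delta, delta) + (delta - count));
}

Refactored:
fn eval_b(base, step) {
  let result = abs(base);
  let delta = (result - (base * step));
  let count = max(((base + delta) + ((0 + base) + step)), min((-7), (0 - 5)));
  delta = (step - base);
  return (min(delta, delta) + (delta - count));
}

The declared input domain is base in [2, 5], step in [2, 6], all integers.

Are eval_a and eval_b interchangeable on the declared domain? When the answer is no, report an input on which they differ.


Run the pair on base=4, step=6.
eval_a: delta becomes -20; next count becomes -5; next delta becomes 2; next final value 9
eval_b: result becomes 4; next delta becomes -20; next count becomes -6; next delta becomes 2; next final value 10
9 and 10 differ, so these are not the same function on this domain.
verdict: not equivalent; witness: base=4, step=6


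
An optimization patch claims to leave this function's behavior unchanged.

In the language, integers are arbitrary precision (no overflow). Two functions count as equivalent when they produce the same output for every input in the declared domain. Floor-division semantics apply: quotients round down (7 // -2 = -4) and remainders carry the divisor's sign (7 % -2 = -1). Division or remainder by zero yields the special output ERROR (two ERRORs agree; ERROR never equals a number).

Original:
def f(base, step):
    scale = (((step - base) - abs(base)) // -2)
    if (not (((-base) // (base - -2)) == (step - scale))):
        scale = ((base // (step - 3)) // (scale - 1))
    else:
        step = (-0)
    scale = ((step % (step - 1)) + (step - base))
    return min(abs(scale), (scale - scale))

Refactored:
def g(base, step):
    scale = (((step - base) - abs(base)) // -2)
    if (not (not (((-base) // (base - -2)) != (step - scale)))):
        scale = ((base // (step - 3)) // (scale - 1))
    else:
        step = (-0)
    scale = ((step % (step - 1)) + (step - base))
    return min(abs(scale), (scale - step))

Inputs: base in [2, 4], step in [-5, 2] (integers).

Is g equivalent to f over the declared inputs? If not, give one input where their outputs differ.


These are not equivalent — on base=2, step=-5 the outputs split (0 vs -7).
f: scale := 4 | (not (((-base) // (base - -2)) == (step - scale))): true | scale := -1 | scale := -12 | result 0
g: scale := 4 | (not (not (((-base) // (base - -2)) != (step - scale)))): true | scale := -1 | scale := -12 | result -7
verdict: not equivalent; witness: base=2, step=-5


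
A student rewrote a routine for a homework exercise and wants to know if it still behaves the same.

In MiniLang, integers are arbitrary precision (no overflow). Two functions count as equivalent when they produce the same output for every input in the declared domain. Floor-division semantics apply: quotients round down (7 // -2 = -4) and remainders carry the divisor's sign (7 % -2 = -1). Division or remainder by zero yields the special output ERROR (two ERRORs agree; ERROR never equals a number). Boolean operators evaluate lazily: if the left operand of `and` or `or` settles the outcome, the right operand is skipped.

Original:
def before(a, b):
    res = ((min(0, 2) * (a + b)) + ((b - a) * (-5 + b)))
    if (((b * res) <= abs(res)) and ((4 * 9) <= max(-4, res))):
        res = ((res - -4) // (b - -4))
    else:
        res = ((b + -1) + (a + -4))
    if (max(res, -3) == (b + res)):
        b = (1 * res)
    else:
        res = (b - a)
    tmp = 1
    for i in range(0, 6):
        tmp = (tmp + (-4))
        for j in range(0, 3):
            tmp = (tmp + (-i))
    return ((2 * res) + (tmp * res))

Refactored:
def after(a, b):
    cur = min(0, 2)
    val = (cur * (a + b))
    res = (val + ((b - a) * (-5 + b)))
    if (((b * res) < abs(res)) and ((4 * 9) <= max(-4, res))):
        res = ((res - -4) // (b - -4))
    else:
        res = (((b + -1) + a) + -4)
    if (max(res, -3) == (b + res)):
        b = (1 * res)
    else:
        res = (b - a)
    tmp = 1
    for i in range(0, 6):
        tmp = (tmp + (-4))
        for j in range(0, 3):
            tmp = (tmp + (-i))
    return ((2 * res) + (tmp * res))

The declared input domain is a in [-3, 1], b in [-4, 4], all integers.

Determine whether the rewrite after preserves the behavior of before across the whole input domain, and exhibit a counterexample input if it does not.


The one real change (`((b * res) <= abs(res))` became `((b * res) < abs(res))`) has no effect anywhere in the declared ranges.
Spot check at a=-1, b=-2 — before: res = 7; (((b * res) <= abs(res)) and ((4 * 9) <= max(-4, res))) -> false; res = -8; (max(res, -3) == (b + res)) -> false; res = -1; tmp = 1; [i=0]; tmp = -3; [j=0]; tmp = -3; [j=1]; tmp = -3; [j=2]; tmp = -3; [i=1]; tmp = -7; [j=0]; tmp = -8; [j=1]; tmp = -9; [j=2]; tmp = -10; [i=2]; tmp = -14; [j=0]; tmp = -16; [j=1]; tmp = -18; [j=2]; tmp = -20; [i=3]; tmp = -24; [j=0]; tmp = -27; [j=1]; tmp = -30; [j=2]; tmp = -33; [i=4]; tmp = -37; [j=0]; tmp = -41; [j=1]; tmp = -45; [j=2]; tmp = -49; [i=5]; tmp = -53; [j=0]; tmp = -58; [j=1]; tmp = -63; [j=2]; tmp = -68; return 66. after: cur = 0; val = 0; res = 7; (((b * res) < abs(res)) and ((4 * 9) <= max(-4, res))) -> false; res = -8; (max(res, -3) == (b + res)) -> false; res = -1; tmp = 1; [i=0]; tmp = -3; [j=0]; tmp = -3; [j=1]; tmp = -3; [j=2]; tmp = -3; [i=1]; tmp = -7; [j=0]; tmp = -8; [j=1]; tmp = -9; [j=2]; tmp = -10; [i=2]; tmp = -14; [j=0]; tmp = -16; [j=1]; tmp = -18; [j=2]; tmp = -20; [i=3]; tmp = -24; [j=0]; tmp = -27; [j=1]; tmp = -30; [j=2]; tmp = -33; [i=4]; tmp = -37; [j=0]; tmp = -41; [j=1]; tmp = -45; [j=2]; tmp = -49; [i=5]; tmp = -53; [j=0]; tmp = -58; [j=1]; tmp = -63; [j=2]; tmp = -68; return 66. Both give 66.
Checked all 45 inputs in the declared domain: the outputs agree on every one.
verdict: equivalent


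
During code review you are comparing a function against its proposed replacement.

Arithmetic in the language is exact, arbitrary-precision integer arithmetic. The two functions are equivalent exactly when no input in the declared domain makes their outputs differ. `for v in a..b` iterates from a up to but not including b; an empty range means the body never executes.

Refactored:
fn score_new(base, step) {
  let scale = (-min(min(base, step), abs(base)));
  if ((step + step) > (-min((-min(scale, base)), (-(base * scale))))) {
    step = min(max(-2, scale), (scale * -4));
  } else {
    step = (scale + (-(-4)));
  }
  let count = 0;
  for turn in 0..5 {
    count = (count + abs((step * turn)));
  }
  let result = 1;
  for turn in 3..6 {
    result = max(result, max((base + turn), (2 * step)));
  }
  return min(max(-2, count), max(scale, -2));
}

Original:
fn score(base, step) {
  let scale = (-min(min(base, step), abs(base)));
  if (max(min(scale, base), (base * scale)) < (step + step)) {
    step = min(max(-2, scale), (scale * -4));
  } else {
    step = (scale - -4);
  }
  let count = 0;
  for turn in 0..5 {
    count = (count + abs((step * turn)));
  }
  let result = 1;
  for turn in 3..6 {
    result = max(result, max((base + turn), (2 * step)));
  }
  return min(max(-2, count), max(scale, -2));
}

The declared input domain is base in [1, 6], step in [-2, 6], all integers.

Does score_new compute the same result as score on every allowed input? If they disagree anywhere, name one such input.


Side by side, the visible changes include: arithmetic usage differs; and min/max/abs usage differs; and comparison usage differs.
As a probe, take base=6, step=-2: score runs scale := 2 | (max(min(scale, base), (base * scale)) < (step + step)): false | step := 6 | count := 0 | iter turn=0: | count := 0 | iter turn=1: | count := 6 | iter turn=2: | count := 18 | iter turn=3: | count := 36 | iter turn=4: | count := 60 | result := 1 | iter turn=3: | result := 12 | iter turn=4: | result := 12 | iter turn=5: | result := 12 | result 2; score_new runs scale := 2 | ((step + step) > (-min((-min(scale, base)), (-(base * scale))))): false | step := 6 | count := 0 | iter turn=0: | count := 0 | iter turn=1: | count := 6 | iter turn=2: | count := 18 | iter turn=3: | count := 36 | iter turn=4: | count := 60 | result := 1 | iter turn=3: | result := 12 | iter turn=4: | result := 12 | iter turn=5: | result := 12 | result 2; both end at 2.
An exhaustive pass over the 54 declared inputs shows identical outputs.
verdict: equivalent


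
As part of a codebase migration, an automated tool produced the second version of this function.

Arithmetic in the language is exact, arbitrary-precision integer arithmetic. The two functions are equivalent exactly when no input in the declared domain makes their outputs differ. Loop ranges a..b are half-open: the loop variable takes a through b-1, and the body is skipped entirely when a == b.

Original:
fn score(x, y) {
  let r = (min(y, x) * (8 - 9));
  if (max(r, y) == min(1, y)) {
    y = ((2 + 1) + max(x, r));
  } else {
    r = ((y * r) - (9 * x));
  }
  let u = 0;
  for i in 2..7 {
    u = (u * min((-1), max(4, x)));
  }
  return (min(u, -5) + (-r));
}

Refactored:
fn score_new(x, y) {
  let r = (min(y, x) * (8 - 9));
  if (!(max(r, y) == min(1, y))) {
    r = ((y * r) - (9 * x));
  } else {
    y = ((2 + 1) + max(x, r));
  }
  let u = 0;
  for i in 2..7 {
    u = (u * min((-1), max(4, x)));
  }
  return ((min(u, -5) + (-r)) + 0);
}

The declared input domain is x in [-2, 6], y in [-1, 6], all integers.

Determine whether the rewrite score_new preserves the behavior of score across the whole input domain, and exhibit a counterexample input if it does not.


Behavior is preserved: although boolean connective usage differs; also arithmetic usage differs; also constant usage differs, the outputs never diverge.
Tracing x=-2, y=1: score: r=2, then (max(r, y) == min(1, y)) is false, then r=20, then u=0, then (i=2), then u=0, then (i=3), then u=0, then (i=4), then u=0, then (i=5), then u=0, then (i=6), then u=0, then returns -25 | score_new: r=2, then (!(max(r, y) == min(1, y))) is true, then r=20, then u=0, then (i=2), then u=0, then (i=3), then u=0, then (i=4), then u=0, then (i=5), then u=0, then (i=6), then u=0, then returns -25 — matching result -25.
Sweeping the whole domain (72 inputs) finds no disagreement.
verdict: equivalent


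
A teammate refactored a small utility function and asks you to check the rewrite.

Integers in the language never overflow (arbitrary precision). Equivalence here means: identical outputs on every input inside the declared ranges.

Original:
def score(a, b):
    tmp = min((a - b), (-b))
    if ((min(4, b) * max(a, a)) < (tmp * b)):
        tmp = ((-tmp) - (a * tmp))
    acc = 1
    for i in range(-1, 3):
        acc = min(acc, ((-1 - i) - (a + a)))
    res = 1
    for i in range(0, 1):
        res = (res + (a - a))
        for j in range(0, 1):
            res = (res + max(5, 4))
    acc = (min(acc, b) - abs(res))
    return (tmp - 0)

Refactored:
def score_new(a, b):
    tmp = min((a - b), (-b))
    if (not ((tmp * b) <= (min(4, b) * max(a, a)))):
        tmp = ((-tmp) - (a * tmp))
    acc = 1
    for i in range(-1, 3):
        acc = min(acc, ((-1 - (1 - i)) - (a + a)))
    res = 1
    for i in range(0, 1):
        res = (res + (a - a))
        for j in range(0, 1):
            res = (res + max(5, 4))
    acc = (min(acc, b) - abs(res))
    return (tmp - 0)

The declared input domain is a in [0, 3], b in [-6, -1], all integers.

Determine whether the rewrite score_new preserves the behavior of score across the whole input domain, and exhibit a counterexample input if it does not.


Behavior is preserved: although boolean connective usage differs, and constant usage differs, and arithmetic usage differs, and comparison usage differs, the outputs never diverge.
One worked example (a=2, b=-2) — score: tmp=2, then ((min(4, b) * max(a, a)) < (tmp * b)) is false, then acc=1, then (i=-1), then acc=-4, then (i=0), then acc=-5, then (i=1), then acc=-6, then (i=2), then acc=-7, then res=1, then (i=0), then res=1, then (j=0), then res=6, then acc=-13, then returns 2; score_new: tmp=2, then (not ((tmp * b) <= (min(4, b) * max(a, a)))) is false, then acc=1, then (i=-1), then acc=-7, then (i=0), then acc=-7, then (i=1), then acc=-7, then (i=2), then acc=-7, then res=1, then (i=0), then res=1, then (j=0), then res=6, then acc=-13, then returns 2; agreement on 2.
Checked all 24 inputs in the declared domain: the outputs agree on every one.
verdict: equivalent


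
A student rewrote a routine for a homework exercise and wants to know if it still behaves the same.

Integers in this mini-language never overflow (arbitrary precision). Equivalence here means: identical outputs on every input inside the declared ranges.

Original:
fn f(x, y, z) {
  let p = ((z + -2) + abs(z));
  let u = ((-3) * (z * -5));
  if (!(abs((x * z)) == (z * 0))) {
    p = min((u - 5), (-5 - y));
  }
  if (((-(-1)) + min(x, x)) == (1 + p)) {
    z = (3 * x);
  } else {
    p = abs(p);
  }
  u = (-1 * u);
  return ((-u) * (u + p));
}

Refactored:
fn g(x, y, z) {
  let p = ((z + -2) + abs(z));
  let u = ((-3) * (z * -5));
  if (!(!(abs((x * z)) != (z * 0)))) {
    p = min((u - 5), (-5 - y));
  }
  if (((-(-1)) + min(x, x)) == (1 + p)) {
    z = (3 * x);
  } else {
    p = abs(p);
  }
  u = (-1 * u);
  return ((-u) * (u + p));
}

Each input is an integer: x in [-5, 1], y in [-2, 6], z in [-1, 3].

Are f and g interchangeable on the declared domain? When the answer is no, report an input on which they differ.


The two versions differ — the changes include comparison usage differs; and boolean connective usage differs.
One worked example (x=-3, y=3, z=-1) — f: p := -2 | u := -15 | (!(abs((x * z)) == (z * 0))): true | p := -20 | (((-(-1)) + min(x, x)) == (1 + p)): false | p := 20 | u := 15 | result -525; g: p := -2 | u := -15 | (!(!(abs((x * z)) != (z * 0)))): true | p := -20 | (((-(-1)) + min(x, x)) == (1 + p)): false | p := 20 | u := 15 | result -525; agreement on -525.
Checked all 315 inputs in the declared domain: the outputs agree on every one.
verdict: equivalent


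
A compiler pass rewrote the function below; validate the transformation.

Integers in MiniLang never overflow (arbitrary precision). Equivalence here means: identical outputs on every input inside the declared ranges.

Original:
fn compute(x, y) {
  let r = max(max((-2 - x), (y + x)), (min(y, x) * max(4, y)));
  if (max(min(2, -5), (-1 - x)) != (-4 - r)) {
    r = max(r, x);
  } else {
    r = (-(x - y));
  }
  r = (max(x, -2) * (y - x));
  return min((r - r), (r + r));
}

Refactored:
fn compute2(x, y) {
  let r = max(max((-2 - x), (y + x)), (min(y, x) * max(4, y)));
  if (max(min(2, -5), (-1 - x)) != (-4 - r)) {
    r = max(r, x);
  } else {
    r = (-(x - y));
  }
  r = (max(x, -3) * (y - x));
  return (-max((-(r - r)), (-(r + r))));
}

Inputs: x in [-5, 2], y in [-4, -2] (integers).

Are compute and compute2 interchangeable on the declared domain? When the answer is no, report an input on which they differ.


The rewrite breaks on x=-5, y=-4, where the results are -4 and -6.
compute: r=3, then (max(min(2, -5), (-1 - x)) != (-4 - r)) is true, then r=3, then r=-2, then returns -4
compute2: r=3, then (max(min(2, -5), (-1 - x)) != (-4 - r)) is true, then r=3, then r=-3, then returns -6
verdict: not equivalent; witness: x=-5, y=-4


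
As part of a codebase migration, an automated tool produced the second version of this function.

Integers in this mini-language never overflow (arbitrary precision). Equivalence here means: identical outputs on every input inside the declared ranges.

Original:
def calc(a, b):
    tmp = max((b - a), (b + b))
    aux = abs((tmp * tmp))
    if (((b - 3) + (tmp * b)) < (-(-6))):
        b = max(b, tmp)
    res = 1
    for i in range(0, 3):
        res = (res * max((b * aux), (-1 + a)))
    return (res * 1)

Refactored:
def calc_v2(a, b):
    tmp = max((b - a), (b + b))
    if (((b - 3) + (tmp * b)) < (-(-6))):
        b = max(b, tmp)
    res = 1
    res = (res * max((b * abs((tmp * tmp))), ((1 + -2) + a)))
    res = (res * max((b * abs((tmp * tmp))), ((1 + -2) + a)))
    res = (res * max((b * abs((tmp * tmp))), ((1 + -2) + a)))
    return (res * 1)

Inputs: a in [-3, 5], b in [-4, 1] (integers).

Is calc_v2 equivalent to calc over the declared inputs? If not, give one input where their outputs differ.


The two versions differ — the changes include local variable names differ, plus constant usage differs, plus arithmetic usage differs, plus min/max/abs usage differs, plus loop structure differs.
One worked example (a=-2, b=1) — calc: tmp=3, then aux=9, then (((b - 3) + (tmp * b)) < (-(-6))) is true, then b=3, then res=1, then (i=0), then res=27, then (i=1), then res=729, then (i=2), then res=19683, then returns 19683; calc_v2: tmp=3, then (((b - 3) + (tmp * b)) < (-(-6))) is true, then b=3, then res=1, then res=27, then res=729, then res=19683, then returns 19683; agreement on 19683.
Sweeping the whole domain (54 inputs) finds no disagreement.
verdict: equivalent


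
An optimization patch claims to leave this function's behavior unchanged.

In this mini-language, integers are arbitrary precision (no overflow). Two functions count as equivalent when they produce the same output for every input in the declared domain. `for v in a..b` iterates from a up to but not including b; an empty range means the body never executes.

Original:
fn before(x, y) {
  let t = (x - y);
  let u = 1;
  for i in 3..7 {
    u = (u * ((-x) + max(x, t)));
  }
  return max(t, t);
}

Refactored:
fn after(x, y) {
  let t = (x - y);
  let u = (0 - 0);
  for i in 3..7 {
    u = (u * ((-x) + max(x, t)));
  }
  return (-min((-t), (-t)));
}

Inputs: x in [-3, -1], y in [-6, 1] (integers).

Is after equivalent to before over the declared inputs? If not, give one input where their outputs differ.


The suspicious edit (`1` became `0`) never changes the result for any input inside the declared domain.
One worked example (x=-1, y=-4) — before: t=3, then u=1, then (i=3), then u=4, then (i=4), then u=16, then (i=5), then u=64, then (i=6), then u=256, then returns 3; after: t=3, then u=0, then (i=3), then u=0, then (i=4), then u=0, then (i=5), then u=0, then (i=6), then u=0, then returns 3; agreement on 3.
Every one of the 24 inputs gives matching results.
verdict: equivalent


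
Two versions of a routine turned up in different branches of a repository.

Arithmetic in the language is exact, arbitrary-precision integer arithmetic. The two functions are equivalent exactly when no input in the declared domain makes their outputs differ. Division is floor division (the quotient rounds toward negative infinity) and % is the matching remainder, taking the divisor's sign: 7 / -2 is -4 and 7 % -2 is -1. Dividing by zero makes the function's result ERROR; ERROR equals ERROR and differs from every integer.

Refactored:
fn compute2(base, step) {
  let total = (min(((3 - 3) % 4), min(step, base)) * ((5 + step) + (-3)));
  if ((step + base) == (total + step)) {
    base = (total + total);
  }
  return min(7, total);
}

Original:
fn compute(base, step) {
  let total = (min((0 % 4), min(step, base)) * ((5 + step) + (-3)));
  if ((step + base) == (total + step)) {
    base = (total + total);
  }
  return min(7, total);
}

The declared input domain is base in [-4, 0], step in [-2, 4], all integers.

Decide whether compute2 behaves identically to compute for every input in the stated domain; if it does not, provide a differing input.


This is a faithful refactor — arithmetic usage differs, and constant usage differs, but the computed results match everywhere.
Tracing base=-1, step=-1: compute: total becomes -1; next ((step + base) == (total + step)) evaluates to true; next base becomes -2; next final value -1 | compute2: total becomes -1; next ((step + base) == (total + step)) evaluates to true; next base becomes -2; next final value -1 — matching result -1.
An exhaustive pass over the 35 declared inputs shows identical outputs.
verdict: equivalent


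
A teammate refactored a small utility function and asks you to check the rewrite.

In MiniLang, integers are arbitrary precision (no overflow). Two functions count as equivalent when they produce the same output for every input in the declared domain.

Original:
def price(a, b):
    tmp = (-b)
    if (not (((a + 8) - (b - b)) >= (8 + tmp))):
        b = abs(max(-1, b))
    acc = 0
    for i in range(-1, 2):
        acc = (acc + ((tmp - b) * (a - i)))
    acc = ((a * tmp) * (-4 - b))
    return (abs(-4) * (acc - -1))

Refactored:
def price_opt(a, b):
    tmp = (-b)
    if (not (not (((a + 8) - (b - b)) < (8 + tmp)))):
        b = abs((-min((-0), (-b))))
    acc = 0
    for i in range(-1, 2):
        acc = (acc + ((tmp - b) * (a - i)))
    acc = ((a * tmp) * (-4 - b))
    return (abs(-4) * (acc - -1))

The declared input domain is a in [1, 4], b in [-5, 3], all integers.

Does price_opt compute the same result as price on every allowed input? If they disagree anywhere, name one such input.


Try a=1, b=-5.
price: tmp := 5 | (not (((a + 8) - (b - b)) >= (8 + tmp))): true | b := 1 | acc := 0 | iter i=-1: | acc := 8 | iter i=0: | acc := 12 | iter i=1: | acc := 12 | acc := -25 | result -96
price_opt: tmp := 5 | (not (not (((a + 8) - (b - b)) < (8 + tmp)))): true | b := 0 | acc := 0 | iter i=-1: | acc := 10 | iter i=0: | acc := 15 | iter i=1: | acc := 15 | acc := -20 | result -76
-96 against -76: the behavior changed.
verdict: not equivalent; witness: a=1, b=-5


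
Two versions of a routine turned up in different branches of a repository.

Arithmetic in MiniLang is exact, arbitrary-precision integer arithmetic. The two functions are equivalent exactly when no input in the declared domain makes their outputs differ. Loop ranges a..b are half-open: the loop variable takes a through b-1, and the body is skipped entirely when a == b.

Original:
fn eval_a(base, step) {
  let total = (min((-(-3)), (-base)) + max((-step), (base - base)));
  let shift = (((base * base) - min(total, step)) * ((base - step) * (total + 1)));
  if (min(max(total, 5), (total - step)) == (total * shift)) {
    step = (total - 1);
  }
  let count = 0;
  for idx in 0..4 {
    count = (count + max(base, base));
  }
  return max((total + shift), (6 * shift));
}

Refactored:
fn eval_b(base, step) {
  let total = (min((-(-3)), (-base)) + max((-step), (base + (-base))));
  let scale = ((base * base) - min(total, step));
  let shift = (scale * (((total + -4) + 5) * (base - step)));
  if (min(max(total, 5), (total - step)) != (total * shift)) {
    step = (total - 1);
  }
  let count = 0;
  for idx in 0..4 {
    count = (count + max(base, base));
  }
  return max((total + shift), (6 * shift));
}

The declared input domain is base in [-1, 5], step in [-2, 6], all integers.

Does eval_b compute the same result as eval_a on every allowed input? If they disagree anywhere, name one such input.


Equivalent. Although `(min(max(total, 5), (total - step)) == (total * shift))` became `(min(max(total, 5), (total - step)) != (total * shift))`, no input in the stated domain can expose it.
Across all 63 domain points the two functions coincide.
As a probe, take base=-1, step=-2: eval_a runs total becomes 3; next shift becomes 12; next (min(max(total, 5), (total - step)) == (total * shift)) evaluates to false; next count becomes 0; next at idx=0:; next count becomes -1; next at idx=1:; next count becomes -2; next at idx=2:; next count becomes -3; next at idx=3:; next count becomes -4; next final value 72; eval_b runs total becomes 3; next scale becomes 3; next shift becomes 12; next (min(max(total, 5), (total - step)) != (total * shift)) evaluates to true; next step becomes 2; next count becomes 0; next at idx=0:; next count becomes -1; next at idx=1:; next count becomes -2; next at idx=2:; next count becomes -3; next at idx=3:; next count becomes -4; next final value 72; both end at 72.
verdict: equivalent


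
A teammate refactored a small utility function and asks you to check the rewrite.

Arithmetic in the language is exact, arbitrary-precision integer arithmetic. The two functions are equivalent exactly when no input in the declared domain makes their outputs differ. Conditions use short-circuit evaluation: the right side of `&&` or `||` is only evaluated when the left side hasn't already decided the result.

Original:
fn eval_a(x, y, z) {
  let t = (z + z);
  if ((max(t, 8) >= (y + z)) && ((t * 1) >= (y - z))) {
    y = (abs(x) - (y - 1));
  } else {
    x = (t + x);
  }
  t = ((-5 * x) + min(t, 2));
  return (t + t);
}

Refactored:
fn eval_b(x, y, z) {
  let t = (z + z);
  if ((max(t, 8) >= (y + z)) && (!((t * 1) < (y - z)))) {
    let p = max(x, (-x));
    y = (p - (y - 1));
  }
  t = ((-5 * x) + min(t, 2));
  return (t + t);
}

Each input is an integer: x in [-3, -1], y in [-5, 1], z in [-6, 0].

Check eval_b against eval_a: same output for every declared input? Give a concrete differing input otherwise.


There is a counterexample at x=-3, y=-5, z=-6: 126 on one side, 6 on the other.
eval_a: t := -12 | ((max(t, 8) >= (y + z)) && ((t * 1) >= (y - z))): false | x := -15 | t := 63 | result 126
eval_b: t := -12 | ((max(t, 8) >= (y + z)) && (!((t * 1) < (y - z)))): false | t := 3 | result 6
verdict: not equivalent; witness: x=-3, y=-5, z=-6


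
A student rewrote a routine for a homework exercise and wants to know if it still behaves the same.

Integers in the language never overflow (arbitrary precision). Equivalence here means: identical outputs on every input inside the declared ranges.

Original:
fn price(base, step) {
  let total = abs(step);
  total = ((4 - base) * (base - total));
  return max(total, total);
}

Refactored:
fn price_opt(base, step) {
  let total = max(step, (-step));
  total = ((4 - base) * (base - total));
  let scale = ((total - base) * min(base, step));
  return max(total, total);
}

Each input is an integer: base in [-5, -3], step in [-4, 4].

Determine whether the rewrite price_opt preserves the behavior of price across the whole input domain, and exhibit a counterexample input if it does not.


Side by side, the visible changes include: statement counts differ; and min/max/abs usage differs; and local variable names differ; and arithmetic usage differs.
One worked example (base=-3, step=3) — price: total := 3 | total := -42 | result -42; price_opt: total := 3 | total := -42 | scale := 117 | result -42; agreement on -42.
Across all 27 domain points the two functions coincide.
verdict: equivalent


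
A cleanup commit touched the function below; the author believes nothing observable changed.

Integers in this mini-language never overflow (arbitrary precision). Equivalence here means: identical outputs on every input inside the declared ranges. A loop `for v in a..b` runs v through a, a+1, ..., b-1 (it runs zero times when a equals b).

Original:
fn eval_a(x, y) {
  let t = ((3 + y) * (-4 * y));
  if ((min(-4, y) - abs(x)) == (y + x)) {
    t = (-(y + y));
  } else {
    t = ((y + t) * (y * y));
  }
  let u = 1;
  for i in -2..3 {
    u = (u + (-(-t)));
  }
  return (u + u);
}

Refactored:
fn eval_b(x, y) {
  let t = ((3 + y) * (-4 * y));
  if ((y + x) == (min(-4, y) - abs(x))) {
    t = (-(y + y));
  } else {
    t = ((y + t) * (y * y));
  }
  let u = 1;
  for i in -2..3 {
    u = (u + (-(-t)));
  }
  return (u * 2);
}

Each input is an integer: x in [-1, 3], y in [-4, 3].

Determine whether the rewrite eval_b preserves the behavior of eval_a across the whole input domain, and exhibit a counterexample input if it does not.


Behavior is preserved: although constant usage differs, plus arithmetic usage differs, the outputs never diverge.
As a probe, take x=1, y=2: eval_a runs t becomes -40; next ((min(-4, y) - abs(x)) == (y + x)) evaluates to false; next t becomes -152; next u becomes 1; next at i=-2:; next u becomes -151; next at i=-1:; next u becomes -303; next at i=0:; next u becomes -455; next at i=1:; next u becomes -607; next at i=2:; next u becomes -759; next final value -1518; eval_b runs t becomes -40; next ((y + x) == (min(-4, y) - abs(x))) evaluates to false; next t becomes -152; next u becomes 1; next at i=-2:; next u becomes -151; next at i=-1:; next u becomes -303; next at i=0:; next u becomes -455; next at i=1:; next u becomes -607; next at i=2:; next u becomes -759; next final value -1518; both end at -1518.
Across all 40 domain points the two functions coincide.
verdict: equivalent


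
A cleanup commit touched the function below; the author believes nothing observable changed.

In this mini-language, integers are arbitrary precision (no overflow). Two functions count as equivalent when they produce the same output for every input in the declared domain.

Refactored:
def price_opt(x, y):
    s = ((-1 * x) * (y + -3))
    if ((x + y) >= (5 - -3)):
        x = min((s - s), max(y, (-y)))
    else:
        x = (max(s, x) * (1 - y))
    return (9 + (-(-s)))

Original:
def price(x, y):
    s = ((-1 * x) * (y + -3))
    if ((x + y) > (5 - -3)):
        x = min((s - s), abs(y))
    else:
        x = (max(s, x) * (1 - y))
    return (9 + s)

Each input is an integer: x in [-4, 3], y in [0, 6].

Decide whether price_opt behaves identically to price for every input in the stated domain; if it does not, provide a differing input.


The edit looks behavioral (`((x + y) > (5 - -3))` became `((x + y) >= (5 - -3))`), but over these ranges it never changes the outcome; all 56 inputs agree.
verdict: equivalent


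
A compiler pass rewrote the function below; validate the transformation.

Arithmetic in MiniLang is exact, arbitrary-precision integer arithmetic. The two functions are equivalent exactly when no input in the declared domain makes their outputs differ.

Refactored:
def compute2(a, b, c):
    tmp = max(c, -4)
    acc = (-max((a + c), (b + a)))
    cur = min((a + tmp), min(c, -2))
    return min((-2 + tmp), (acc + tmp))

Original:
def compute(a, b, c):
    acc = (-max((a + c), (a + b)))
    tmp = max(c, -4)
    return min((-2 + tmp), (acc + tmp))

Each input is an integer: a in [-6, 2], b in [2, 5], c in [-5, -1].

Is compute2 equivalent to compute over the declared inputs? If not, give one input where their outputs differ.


This is a faithful refactor — min/max/abs usage differs; also statement counts differ; also constant usage differs; also local variable names differ; also arithmetic usage differs, but the computed results match everywhere.
Spot check at a=-3, b=4, c=-4 — compute: acc=-1, then tmp=-4, then returns -6. compute2: tmp=-4, then acc=-1, then cur=-7, then returns -6. Both give -6.
Sweeping the whole domain (180 inputs) finds no disagreement.
verdict: equivalent
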